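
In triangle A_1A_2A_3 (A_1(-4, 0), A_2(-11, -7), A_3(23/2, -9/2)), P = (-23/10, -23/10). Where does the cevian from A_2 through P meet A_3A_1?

Barycentric coordinates of P with respect to A_1A_2A_3: (3/5, 1/5, 1/5).
On side A_3A_1 the A_2-coordinate is zero; dropping P's A_2-weight 1/5 and renormalizing the remaining 1/5 : 3/5 gives weights 1/4, 3/4 on A_3, A_1.
Q = (1/4)·(23/2, -9/2) + (3/4)·(-4, 0) = (-1/8, -9/8).

(-1/8, -9/8)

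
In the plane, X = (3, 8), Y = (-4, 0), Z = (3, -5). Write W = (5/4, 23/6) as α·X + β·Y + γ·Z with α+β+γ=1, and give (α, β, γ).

Signed area of the reference triangle: [XYZ] = ½·(3·(0−(-5)) + (-4)·(-5−8) + 3·(8−0)) = ½·(15 + 52 + 24) = 91/2.
[WYZ] = ½·((5/4)·(0−(-5)) + (-4)·(-5−(23/6)) + 3·(23/6−0)) = ½·(25/4 + 106/3 + 23/2) = 637/24, so the X-coordinate is (637/24)/(91/2) = 7/12.
[XWZ] = ½·(3·(23/6−(-5)) + (5/4)·(-5−8) + 3·(8−(23/6))) = ½·(53/2 − 65/4 + 25/2) = 91/8, so the Y-coordinate is 1/4.
[XYW] = ½·(3·(0−(23/6)) + (-4)·(23/6−8) + (5/4)·(8−0)) = ½·(-23/2 + 50/3 + 10) = 91/12, so the Z-coordinate is 1/6.
Check: 7/12 + 1/4 + 1/6 = 1.

(7/12, 1/4, 1/6)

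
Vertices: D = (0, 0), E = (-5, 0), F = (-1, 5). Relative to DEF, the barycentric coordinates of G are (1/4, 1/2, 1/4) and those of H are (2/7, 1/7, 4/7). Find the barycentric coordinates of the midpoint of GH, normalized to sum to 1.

Since both coordinate triples sum to 1, the midpoint's barycentrics are the componentwise average.
(1/4+2/7)/2 = 15/56; similarly 9/28 and 23/56.

(15/56, 9/28, 23/56)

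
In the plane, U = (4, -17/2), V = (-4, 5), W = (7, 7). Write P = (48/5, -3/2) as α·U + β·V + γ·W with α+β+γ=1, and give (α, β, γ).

(3/5, -2/5, 4/5)

Signed area of the reference triangle: [UVW] = ½·(4·(5−7) + (-4)·(7−(-17/2)) + 7·(-17/2−5)) = ½·(-8 − 62 − 189/2) = -329/4.
[PVW] = ½·((48/5)·(5−7) + (-4)·(7−(-3/2)) + 7·(-3/2−5)) = ½·(-96/5 − 34 − 91/2) = -987/20, so the U-coordinate is (-987/20)/(-329/4) = 3/5.
[UPW] = ½·(4·(-3/2−7) + (48/5)·(7−(-17/2)) + 7·(-17/2−(-3/2))) = ½·(-34 + 744/5 − 49) = 329/10, so the V-coordinate is -2/5.
[UVP] = ½·(4·(5−(-3/2)) + (-4)·(-3/2−(-17/2)) + (48/5)·(-17/2−5)) = ½·(26 − 28 − 648/5) = -329/5, so the W-coordinate is 4/5.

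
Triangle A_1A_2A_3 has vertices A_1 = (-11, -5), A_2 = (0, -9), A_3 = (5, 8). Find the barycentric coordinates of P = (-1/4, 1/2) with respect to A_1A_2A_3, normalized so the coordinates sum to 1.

Signed area of the reference triangle: [A_1A_2A_3] = ½·((-11)·(-9−8) + 0·(8−(-5)) + 5·(-5−(-9))) = ½·(187 + 0 + 20) = 207/2.
[PA_2A_3] = ½·((-1/4)·(-9−8) + 0·(8−(1/2)) + 5·(1/2−(-9))) = ½·(17/4 + 0 + 95/2) = 207/8, so the A_1-coordinate is (207/8)/(207/2) = 1/4.
[A_1PA_3] = ½·((-11)·(1/2−8) + (-1/4)·(8−(-5)) + 5·(-5−(1/2))) = ½·(165/2 − 13/4 − 55/2) = 207/8, so the A_2-coordinate is 1/4.
[A_1A_2P] = ½·((-11)·(-9−(1/2)) + 0·(1/2−(-5)) + (-1/4)·(-5−(-9))) = ½·(209/2 + 0 − 1) = 207/4, so the A_3-coordinate is 1/2.

(1/4, 1/4, 1/2)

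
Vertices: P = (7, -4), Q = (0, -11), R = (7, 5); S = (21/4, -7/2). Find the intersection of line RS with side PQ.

(14/3, -19/3)

Barycentric coordinates of S with respect to PQR: (1/2, 1/4, 1/4).
On side PQ the R-coordinate is zero; dropping S's R-weight 1/4 and renormalizing the remaining 1/2 : 1/4 gives weights 2/3, 1/3 on P, Q.
T = (2/3)·(7, -4) + (1/3)·(0, -11) = (14/3, -19/3).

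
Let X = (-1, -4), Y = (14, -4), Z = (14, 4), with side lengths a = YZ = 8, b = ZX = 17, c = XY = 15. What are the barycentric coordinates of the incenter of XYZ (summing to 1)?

The incenter has barycentric coordinates proportional to the opposite side lengths: (8 : 17 : 15).
Normalizing by 8+17+15 = 40 gives (1/5, 17/40, 3/8).

(1/5, 17/40, 3/8)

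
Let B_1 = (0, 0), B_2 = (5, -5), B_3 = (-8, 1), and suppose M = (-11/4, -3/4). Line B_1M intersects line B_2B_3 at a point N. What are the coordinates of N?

(-11/3, -1)

Barycentric coordinates of M with respect to B_1B_2B_3: (1/4, 1/4, 1/2).
On side B_2B_3 the B_1-coordinate is zero; dropping M's B_1-weight 1/4 and renormalizing the remaining 1/4 : 1/2 gives weights 1/3, 2/3 on B_2, B_3.
N = (1/3)·(5, -5) + (2/3)·(-8, 1) = (-11/3, -1).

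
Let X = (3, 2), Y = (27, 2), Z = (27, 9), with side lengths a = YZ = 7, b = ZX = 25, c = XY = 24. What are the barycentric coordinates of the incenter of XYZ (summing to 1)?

The incenter has barycentric coordinates proportional to the opposite side lengths: (7 : 25 : 24).
Normalizing by 7+25+24 = 56 gives (1/8, 25/56, 3/7).

(1/8, 25/56, 3/7)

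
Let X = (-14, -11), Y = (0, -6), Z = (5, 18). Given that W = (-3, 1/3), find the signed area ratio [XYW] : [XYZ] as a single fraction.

[XYZ] = ½·((-14)·(-6−18) + 0·(18−(-11)) + 5·(-11−(-6))) = ½·(336 + 0 − 25) = 311/2.
[XYW] = ½·((-14)·(-6−(1/3)) + 0·(1/3−(-11)) + (-3)·(-11−(-6))) = ½·(266/3 + 0 + 15) = 311/6, so the ratio is (311/6)/(311/2) = 1/3.

1/3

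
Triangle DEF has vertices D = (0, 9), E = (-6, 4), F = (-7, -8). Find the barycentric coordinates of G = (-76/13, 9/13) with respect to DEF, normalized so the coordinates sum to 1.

(1/13, 8/13, 4/13)

Signed area of the reference triangle: [DEF] = ½·(0·(4−(-8)) + (-6)·(-8−9) + (-7)·(9−4)) = ½·(0 + 102 − 35) = 67/2.
[GEF] = ½·((-76/13)·(4−(-8)) + (-6)·(-8−(9/13)) + (-7)·(9/13−4)) = ½·(-912/13 + 678/13 + 301/13) = 67/26, so the D-coordinate is (67/26)/(67/2) = 1/13.
[DGF] = ½·(0·(9/13−(-8)) + (-76/13)·(-8−9) + (-7)·(9−(9/13))) = ½·(0 + 1292/13 − 756/13) = 268/13, so the E-coordinate is 8/13.
[DEG] = ½·(0·(4−(9/13)) + (-6)·(9/13−9) + (-76/13)·(9−4)) = ½·(0 + 648/13 − 380/13) = 134/13, so the F-coordinate is 4/13.
Check: 1/13 + 8/13 + 4/13 = 1.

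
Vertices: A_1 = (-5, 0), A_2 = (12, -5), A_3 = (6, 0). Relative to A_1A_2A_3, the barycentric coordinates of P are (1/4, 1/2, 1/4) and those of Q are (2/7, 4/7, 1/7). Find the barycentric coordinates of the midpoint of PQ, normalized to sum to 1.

(15/56, 15/28, 11/56)

Since both coordinate triples sum to 1, the midpoint's barycentrics are the componentwise average.
(1/4+2/7)/2 = 15/56; similarly 15/28 and 11/56.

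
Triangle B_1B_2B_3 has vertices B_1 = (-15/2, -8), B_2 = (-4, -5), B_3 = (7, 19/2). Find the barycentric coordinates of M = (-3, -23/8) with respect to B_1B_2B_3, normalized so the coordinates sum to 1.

Signed area of the reference triangle: [B_1B_2B_3] = ½·((-15/2)·(-5−(19/2)) + (-4)·(19/2−(-8)) + 7·(-8−(-5))) = ½·(435/4 − 70 − 21) = 71/8.
[MB_2B_3] = ½·((-3)·(-5−(19/2)) + (-4)·(19/2−(-23/8)) + 7·(-23/8−(-5))) = ½·(87/2 − 99/2 + 119/8) = 71/16, so the B_1-coordinate is (71/16)/(71/8) = 1/2.
[B_1MB_3] = ½·((-15/2)·(-23/8−(19/2)) + (-3)·(19/2−(-8)) + 7·(-8−(-23/8))) = ½·(1485/16 − 105/2 − 287/8) = 71/32, so the B_2-coordinate is 1/4.
[B_1B_2M] = ½·((-15/2)·(-5−(-23/8)) + (-4)·(-23/8−(-8)) + (-3)·(-8−(-5))) = ½·(255/16 − 41/2 + 9) = 71/32, so the B_3-coordinate is 1/4.

(1/2, 1/4, 1/4)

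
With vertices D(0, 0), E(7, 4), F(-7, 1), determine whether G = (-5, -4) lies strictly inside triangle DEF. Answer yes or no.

Barycentric coordinates of G: (76/35, -33/35, -8/35).
The three coordinates are positive, negative, negative; a point is interior exactly when all three are positive.

no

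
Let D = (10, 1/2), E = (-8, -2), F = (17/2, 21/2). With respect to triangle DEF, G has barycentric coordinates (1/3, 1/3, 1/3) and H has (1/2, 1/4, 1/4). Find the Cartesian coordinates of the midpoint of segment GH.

Barycentric coordinates of the midpoint are the average: (5/12, 7/24, 7/24).
Converting: (5/12)·D + (7/24)·E + (7/24)·F = (69/16, 43/16).

(69/16, 43/16)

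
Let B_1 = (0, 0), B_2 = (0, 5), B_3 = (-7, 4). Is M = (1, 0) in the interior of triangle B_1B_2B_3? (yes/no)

Barycentric coordinates of M: (36/35, 4/35, -1/7).
The three coordinates are positive, positive, negative; a point is interior exactly when all three are positive.

no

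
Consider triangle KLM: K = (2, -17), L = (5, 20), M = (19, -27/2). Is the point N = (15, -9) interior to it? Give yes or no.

yes

Barycentric coordinates of N: (142/1237, 181/1237, 914/1237).
The three coordinates are positive, positive, positive; a point is interior exactly when all three are positive.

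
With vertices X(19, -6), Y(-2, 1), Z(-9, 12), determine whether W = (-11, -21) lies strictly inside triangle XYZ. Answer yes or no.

Barycentric coordinates of W: (-253/182, 480/91, -75/26).
The three coordinates are negative, positive, negative; a point is interior exactly when all three are positive.

no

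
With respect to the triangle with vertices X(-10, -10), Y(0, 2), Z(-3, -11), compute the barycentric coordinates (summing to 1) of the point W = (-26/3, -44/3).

(2/3, -1/3, 2/3)

Signed area of the reference triangle: [XYZ] = ½·((-10)·(2−(-11)) + 0·(-11−(-10)) + (-3)·(-10−2)) = ½·(-130 + 0 + 36) = -47.
[WYZ] = ½·((-26/3)·(2−(-11)) + 0·(-11−(-44/3)) + (-3)·(-44/3−2)) = ½·(-338/3 + 0 + 50) = -94/3, so the X-coordinate is (-94/3)/(-47) = 2/3.
[XWZ] = ½·((-10)·(-44/3−(-11)) + (-26/3)·(-11−(-10)) + (-3)·(-10−(-44/3))) = ½·(110/3 + 26/3 − 14) = 47/3, so the Y-coordinate is -1/3.
[XYW] = ½·((-10)·(2−(-44/3)) + 0·(-44/3−(-10)) + (-26/3)·(-10−2)) = ½·(-500/3 + 0 + 104) = -94/3, so the Z-coordinate is 2/3.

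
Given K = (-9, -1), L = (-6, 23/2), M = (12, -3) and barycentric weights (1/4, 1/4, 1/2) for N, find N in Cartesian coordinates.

N = (1/4)·K + (1/4)·L + (1/2)·M.
x-coordinate: (1/4)·(-9) + (1/4)·(-6) + (1/2)·12 = 9/4.
y-coordinate: (1/4)·(-1) + (1/4)·(23/2) + (1/2)·(-3) = 9/8.

(9/4, 9/8)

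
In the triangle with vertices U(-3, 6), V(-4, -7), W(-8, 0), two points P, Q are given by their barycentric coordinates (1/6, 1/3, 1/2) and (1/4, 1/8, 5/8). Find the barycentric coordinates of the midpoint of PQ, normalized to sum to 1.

Since both coordinate triples sum to 1, the midpoint's barycentrics are the componentwise average.
(1/6+1/4)/2 = 5/24; similarly 11/48 and 9/16.

(5/24, 11/48, 9/16)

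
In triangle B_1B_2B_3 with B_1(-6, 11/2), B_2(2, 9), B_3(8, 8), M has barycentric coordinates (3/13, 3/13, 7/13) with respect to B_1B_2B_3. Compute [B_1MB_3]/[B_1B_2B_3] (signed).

The signed ratio [B_1MB_3]/[B_1B_2B_3] equals the barycentric coordinate of M at vertex B_2, which is 3/13.

3/13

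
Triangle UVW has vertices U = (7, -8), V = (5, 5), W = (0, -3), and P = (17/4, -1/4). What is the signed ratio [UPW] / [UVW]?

1/2

[UVW] = ½·(7·(5−(-3)) + 5·(-3−(-8)) + 0·(-8−5)) = ½·(56 + 25 + 0) = 81/2.
[UPW] = ½·(7·(-1/4−(-3)) + (17/4)·(-3−(-8)) + 0·(-8−(-1/4))) = ½·(77/4 + 85/4 + 0) = 81/4, so the ratio is (81/4)/(81/2) = 1/2.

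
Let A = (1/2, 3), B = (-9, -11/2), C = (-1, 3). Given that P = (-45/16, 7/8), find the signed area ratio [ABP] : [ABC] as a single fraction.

[ABC] = ½·((1/2)·(-11/2−3) + (-9)·(3−3) + (-1)·(3−(-11/2))) = ½·(-17/4 + 0 − 17/2) = -51/8.
[ABP] = ½·((1/2)·(-11/2−(7/8)) + (-9)·(7/8−3) + (-45/16)·(3−(-11/2))) = ½·(-51/16 + 153/8 − 765/32) = -255/64, so the ratio is (-255/64)/(-51/8) = 5/8.

5/8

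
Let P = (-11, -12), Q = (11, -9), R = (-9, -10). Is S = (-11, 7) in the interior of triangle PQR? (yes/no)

no

Barycentric coordinates of S: (-9, -1, 11).
The three coordinates are negative, negative, positive; a point is interior exactly when all three are positive.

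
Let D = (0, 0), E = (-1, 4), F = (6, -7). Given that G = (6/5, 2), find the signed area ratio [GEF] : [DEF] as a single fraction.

-3/5

[DEF] = ½·(0·(4−(-7)) + (-1)·(-7−0) + 6·(0−4)) = ½·(0 + 7 − 24) = -17/2.
[GEF] = ½·((6/5)·(4−(-7)) + (-1)·(-7−2) + 6·(2−4)) = ½·(66/5 + 9 − 12) = 51/10, so the ratio is (51/10)/(-17/2) = -3/5.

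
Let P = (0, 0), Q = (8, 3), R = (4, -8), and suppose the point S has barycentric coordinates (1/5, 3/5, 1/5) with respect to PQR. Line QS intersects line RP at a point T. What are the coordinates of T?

Line QS meets RP where the Q-coordinate vanishes; zeroing S's Q-weight and renormalizing leaves R, P-weights 1/5 : 1/5 → (1/2, 1/2).
So T = (1/2)·R + (1/2)·P = (2, -4).

(2, -4)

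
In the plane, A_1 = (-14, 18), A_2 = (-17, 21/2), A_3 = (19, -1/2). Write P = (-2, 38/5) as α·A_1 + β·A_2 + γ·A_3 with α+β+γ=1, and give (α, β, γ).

(1/5, 2/5, 2/5)

Signed area of the reference triangle: [A_1A_2A_3] = ½·((-14)·(21/2−(-1/2)) + (-17)·(-1/2−18) + 19·(18−(21/2))) = ½·(-154 + 629/2 + 285/2) = 303/2.
[PA_2A_3] = ½·((-2)·(21/2−(-1/2)) + (-17)·(-1/2−(38/5)) + 19·(38/5−(21/2))) = ½·(-22 + 1377/10 − 551/10) = 303/10, so the A_1-coordinate is (303/10)/(303/2) = 1/5.
[A_1PA_3] = ½·((-14)·(38/5−(-1/2)) + (-2)·(-1/2−18) + 19·(18−(38/5))) = ½·(-567/5 + 37 + 988/5) = 303/5, so the A_2-coordinate is 2/5.
[A_1A_2P] = ½·((-14)·(21/2−(38/5)) + (-17)·(38/5−18) + (-2)·(18−(21/2))) = ½·(-203/5 + 884/5 − 15) = 303/5, so the A_3-coordinate is 2/5.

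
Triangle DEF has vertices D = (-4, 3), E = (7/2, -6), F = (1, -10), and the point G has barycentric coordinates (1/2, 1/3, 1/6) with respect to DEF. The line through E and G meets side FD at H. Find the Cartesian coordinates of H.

(-11/4, -1/4)

Line EG meets FD where the E-coordinate vanishes; zeroing G's E-weight and renormalizing leaves F, D-weights 1/6 : 1/2 → (1/4, 3/4).
So H = (1/4)·F + (3/4)·D = (-11/4, -1/4).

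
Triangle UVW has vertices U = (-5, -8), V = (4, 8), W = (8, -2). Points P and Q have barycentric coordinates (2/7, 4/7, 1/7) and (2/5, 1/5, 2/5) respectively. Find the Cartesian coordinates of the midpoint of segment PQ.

Barycentric coordinates of the midpoint are the average: (12/35, 27/70, 19/70).
Converting: (12/35)·U + (27/70)·V + (19/70)·W = (2, -1/5).

(2, -1/5)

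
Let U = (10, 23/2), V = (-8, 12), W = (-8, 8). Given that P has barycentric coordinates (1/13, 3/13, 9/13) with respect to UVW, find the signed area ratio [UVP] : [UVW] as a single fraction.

The signed ratio [UVP]/[UVW] equals the barycentric coordinate of P at vertex W, which is 9/13.

9/13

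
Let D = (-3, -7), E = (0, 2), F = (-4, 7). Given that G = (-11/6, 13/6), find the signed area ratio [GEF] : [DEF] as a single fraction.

1/6

[DEF] = ½·((-3)·(2−7) + 0·(7−(-7)) + (-4)·(-7−2)) = ½·(15 + 0 + 36) = 51/2.
[GEF] = ½·((-11/6)·(2−7) + 0·(7−(13/6)) + (-4)·(13/6−2)) = ½·(55/6 + 0 − 2/3) = 17/4, so the ratio is (17/4)/(51/2) = 1/6.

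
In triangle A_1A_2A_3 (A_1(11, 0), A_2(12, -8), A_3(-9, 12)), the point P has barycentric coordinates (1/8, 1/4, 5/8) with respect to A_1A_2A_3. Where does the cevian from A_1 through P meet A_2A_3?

(-3, 44/7)

Line A_1P meets A_2A_3 where the A_1-coordinate vanishes; zeroing P's A_1-weight and renormalizing leaves A_2, A_3-weights 1/4 : 5/8 → (2/7, 5/7).
So Q = (2/7)·A_2 + (5/7)·A_3 = (-3, 44/7).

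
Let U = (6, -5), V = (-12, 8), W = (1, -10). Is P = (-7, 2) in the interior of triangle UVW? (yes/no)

yes

Barycentric coordinates of P: (12/155, 20/31, 43/155).
The three coordinates are positive, positive, positive; a point is interior exactly when all three are positive.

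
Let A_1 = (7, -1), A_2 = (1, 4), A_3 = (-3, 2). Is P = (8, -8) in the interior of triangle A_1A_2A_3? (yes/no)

Barycentric coordinates of P: (31/16, -67/32, 37/32).
The three coordinates are positive, negative, positive; a point is interior exactly when all three are positive.

no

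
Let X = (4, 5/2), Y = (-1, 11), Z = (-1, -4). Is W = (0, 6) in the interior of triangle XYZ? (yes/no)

yes

Barycentric coordinates of W: (1/5, 29/50, 11/50).
The three coordinates are positive, positive, positive; a point is interior exactly when all three are positive.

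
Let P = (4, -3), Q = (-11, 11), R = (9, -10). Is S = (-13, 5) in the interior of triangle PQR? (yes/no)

no

Barycentric coordinates of S: (-162/35, 79/35, 118/35).
The three coordinates are negative, positive, positive; a point is interior exactly when all three are positive.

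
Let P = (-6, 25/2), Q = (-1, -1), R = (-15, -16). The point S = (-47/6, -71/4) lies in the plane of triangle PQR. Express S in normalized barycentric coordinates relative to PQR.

(-1/2, 5/6, 2/3)

Signed area of the reference triangle: [PQR] = ½·((-6)·(-1−(-16)) + (-1)·(-16−(25/2)) + (-15)·(25/2−(-1))) = ½·(-90 + 57/2 − 405/2) = -132.
[SQR] = ½·((-47/6)·(-1−(-16)) + (-1)·(-16−(-71/4)) + (-15)·(-71/4−(-1))) = ½·(-235/2 − 7/4 + 1005/4) = 66, so the P-coordinate is 66/(-132) = -1/2.
[PSR] = ½·((-6)·(-71/4−(-16)) + (-47/6)·(-16−(25/2)) + (-15)·(25/2−(-71/4))) = ½·(21/2 + 893/4 − 1815/4) = -110, so the Q-coordinate is 5/6.
[PQS] = ½·((-6)·(-1−(-71/4)) + (-1)·(-71/4−(25/2)) + (-47/6)·(25/2−(-1))) = ½·(-201/2 + 121/4 − 423/4) = -88, so the R-coordinate is 2/3.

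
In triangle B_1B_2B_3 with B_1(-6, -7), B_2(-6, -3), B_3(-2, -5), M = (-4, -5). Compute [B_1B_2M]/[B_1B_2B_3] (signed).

[B_1B_2B_3] = ½·((-6)·(-3−(-5)) + (-6)·(-5−(-7)) + (-2)·(-7−(-3))) = ½·(-12 − 12 + 8) = -8.
[B_1B_2M] = ½·((-6)·(-3−(-5)) + (-6)·(-5−(-7)) + (-4)·(-7−(-3))) = ½·(-12 − 12 + 16) = -4, so the ratio is (-4)/(-8) = 1/2.

1/2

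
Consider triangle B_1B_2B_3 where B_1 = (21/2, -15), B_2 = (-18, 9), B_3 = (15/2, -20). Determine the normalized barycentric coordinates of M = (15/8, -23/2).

(1/4, 1/4, 1/2)

Signed area of the reference triangle: [B_1B_2B_3] = ½·((21/2)·(9−(-20)) + (-18)·(-20−(-15)) + (15/2)·(-15−9)) = ½·(609/2 + 90 − 180) = 429/4.
[MB_2B_3] = ½·((15/8)·(9−(-20)) + (-18)·(-20−(-23/2)) + (15/2)·(-23/2−9)) = ½·(435/8 + 153 − 615/4) = 429/16, so the B_1-coordinate is (429/16)/(429/4) = 1/4.
[B_1MB_3] = ½·((21/2)·(-23/2−(-20)) + (15/8)·(-20−(-15)) + (15/2)·(-15−(-23/2))) = ½·(357/4 − 75/8 − 105/4) = 429/16, so the B_2-coordinate is 1/4.
[B_1B_2M] = ½·((21/2)·(9−(-23/2)) + (-18)·(-23/2−(-15)) + (15/8)·(-15−9)) = ½·(861/4 − 63 − 45) = 429/8, so the B_3-coordinate is 1/2.
Check: 1/4 + 1/4 + 1/2 = 1.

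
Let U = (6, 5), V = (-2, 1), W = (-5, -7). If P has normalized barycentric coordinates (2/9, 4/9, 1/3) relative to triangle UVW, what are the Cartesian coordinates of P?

P = (2/9)·U + (4/9)·V + (1/3)·W.
x-coordinate: (2/9)·6 + (4/9)·(-2) + (1/3)·(-5) = -11/9.
y-coordinate: (2/9)·5 + (4/9)·1 + (1/3)·(-7) = -7/9.

(-11/9, -7/9)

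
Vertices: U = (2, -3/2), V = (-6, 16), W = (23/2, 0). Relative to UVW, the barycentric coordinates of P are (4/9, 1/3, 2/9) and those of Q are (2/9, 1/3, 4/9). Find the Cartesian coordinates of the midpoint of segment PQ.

Barycentric coordinates of the midpoint are the average: (1/3, 1/3, 1/3).
Converting: (1/3)·U + (1/3)·V + (1/3)·W = (5/2, 29/6).

(5/2, 29/6)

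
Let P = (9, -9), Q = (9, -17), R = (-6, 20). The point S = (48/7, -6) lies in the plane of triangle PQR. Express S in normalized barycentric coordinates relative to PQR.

(5/7, 1/7, 1/7)

Signed area of the reference triangle: [PQR] = ½·(9·(-17−20) + 9·(20−(-9)) + (-6)·(-9−(-17))) = ½·(-333 + 261 − 48) = -60.
[SQR] = ½·((48/7)·(-17−20) + 9·(20−(-6)) + (-6)·(-6−(-17))) = ½·(-1776/7 + 234 − 66) = -300/7, so the P-coordinate is (-300/7)/(-60) = 5/7.
[PSR] = ½·(9·(-6−20) + (48/7)·(20−(-9)) + (-6)·(-9−(-6))) = ½·(-234 + 1392/7 + 18) = -60/7, so the Q-coordinate is 1/7.
[PQS] = ½·(9·(-17−(-6)) + 9·(-6−(-9)) + (48/7)·(-9−(-17))) = ½·(-99 + 27 + 384/7) = -60/7, so the R-coordinate is 1/7.
Check: 5/7 + 1/7 + 1/7 = 1.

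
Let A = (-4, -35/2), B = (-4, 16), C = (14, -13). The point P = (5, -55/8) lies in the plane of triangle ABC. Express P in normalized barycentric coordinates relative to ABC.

Signed area of the reference triangle: [ABC] = ½·((-4)·(16−(-13)) + (-4)·(-13−(-35/2)) + 14·(-35/2−16)) = ½·(-116 − 18 − 469) = -603/2.
[PBC] = ½·(5·(16−(-13)) + (-4)·(-13−(-55/8)) + 14·(-55/8−16)) = ½·(145 + 49/2 − 1281/4) = -603/8, so the A-coordinate is (-603/8)/(-603/2) = 1/4.
[APC] = ½·((-4)·(-55/8−(-13)) + 5·(-13−(-35/2)) + 14·(-35/2−(-55/8))) = ½·(-49/2 + 45/2 − 595/4) = -603/8, so the B-coordinate is 1/4.
[ABP] = ½·((-4)·(16−(-55/8)) + (-4)·(-55/8−(-35/2)) + 5·(-35/2−16)) = ½·(-183/2 − 85/2 − 335/2) = -603/4, so the C-coordinate is 1/2.

(1/4, 1/4, 1/2)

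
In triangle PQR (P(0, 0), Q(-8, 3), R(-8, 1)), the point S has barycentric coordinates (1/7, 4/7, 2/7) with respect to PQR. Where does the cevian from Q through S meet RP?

(-16/3, 2/3)

Line QS meets RP where the Q-coordinate vanishes; zeroing S's Q-weight and renormalizing leaves R, P-weights 2/7 : 1/7 → (2/3, 1/3).
So T = (2/3)·R + (1/3)·P = (-16/3, 2/3).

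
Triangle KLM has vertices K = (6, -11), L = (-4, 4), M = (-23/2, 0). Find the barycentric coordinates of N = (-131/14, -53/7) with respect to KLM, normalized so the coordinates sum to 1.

(3/7, -5/7, 9/7)

Signed area of the reference triangle: [KLM] = ½·(6·(4−0) + (-4)·(0−(-11)) + (-23/2)·(-11−4)) = ½·(24 − 44 + 345/2) = 305/4.
[NLM] = ½·((-131/14)·(4−0) + (-4)·(0−(-53/7)) + (-23/2)·(-53/7−4)) = ½·(-262/7 − 212/7 + 1863/14) = 915/28, so the K-coordinate is (915/28)/(305/4) = 3/7.
[KNM] = ½·(6·(-53/7−0) + (-131/14)·(0−(-11)) + (-23/2)·(-11−(-53/7))) = ½·(-318/7 − 1441/14 + 276/7) = -1525/28, so the L-coordinate is -5/7.
[KLN] = ½·(6·(4−(-53/7)) + (-4)·(-53/7−(-11)) + (-131/14)·(-11−4)) = ½·(486/7 − 96/7 + 1965/14) = 2745/28, so the M-coordinate is 9/7.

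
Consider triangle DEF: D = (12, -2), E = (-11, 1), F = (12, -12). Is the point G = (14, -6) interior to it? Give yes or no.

Barycentric coordinates of G: (82/115, -2/23, 43/115).
The three coordinates are positive, negative, positive; a point is interior exactly when all three are positive.

no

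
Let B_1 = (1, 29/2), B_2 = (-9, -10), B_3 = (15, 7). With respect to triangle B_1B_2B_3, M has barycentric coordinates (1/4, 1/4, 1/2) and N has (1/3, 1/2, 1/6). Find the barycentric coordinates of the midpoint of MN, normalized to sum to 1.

Since both coordinate triples sum to 1, the midpoint's barycentrics are the componentwise average.
(1/4+1/3)/2 = 7/24; similarly 3/8 and 1/3.

(7/24, 3/8, 1/3)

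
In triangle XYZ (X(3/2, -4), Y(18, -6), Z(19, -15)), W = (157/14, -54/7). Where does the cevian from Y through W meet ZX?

Barycentric coordinates of W with respect to XYZ: (3/7, 2/7, 2/7).
On side ZX the Y-coordinate is zero; dropping W's Y-weight 2/7 and renormalizing the remaining 2/7 : 3/7 gives weights 2/5, 3/5 on Z, X.
V = (2/5)·(19, -15) + (3/5)·(3/2, -4) = (17/2, -42/5).

(17/2, -42/5)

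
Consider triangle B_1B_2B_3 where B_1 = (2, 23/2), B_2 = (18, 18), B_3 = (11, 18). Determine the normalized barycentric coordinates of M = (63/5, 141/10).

(3/5, 1, -3/5)

Signed area of the reference triangle: [B_1B_2B_3] = ½·(2·(18−18) + 18·(18−(23/2)) + 11·(23/2−18)) = ½·(0 + 117 − 143/2) = 91/4.
[MB_2B_3] = ½·((63/5)·(18−18) + 18·(18−(141/10)) + 11·(141/10−18)) = ½·(0 + 351/5 − 429/10) = 273/20, so the B_1-coordinate is (273/20)/(91/4) = 3/5.
[B_1MB_3] = ½·(2·(141/10−18) + (63/5)·(18−(23/2)) + 11·(23/2−(141/10))) = ½·(-39/5 + 819/10 − 143/5) = 91/4, so the B_2-coordinate is 1.
[B_1B_2M] = ½·(2·(18−(141/10)) + 18·(141/10−(23/2)) + (63/5)·(23/2−18)) = ½·(39/5 + 234/5 − 819/10) = -273/20, so the B_3-coordinate is -3/5.
Check: 3/5 + 1 − 3/5 = 1.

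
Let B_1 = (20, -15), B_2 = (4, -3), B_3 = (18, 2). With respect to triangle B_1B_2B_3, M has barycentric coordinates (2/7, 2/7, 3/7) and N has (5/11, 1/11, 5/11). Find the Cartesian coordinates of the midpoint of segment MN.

Barycentric coordinates of the midpoint are the average: (57/154, 29/154, 34/77).
Converting: (57/154)·B_1 + (29/154)·B_2 + (34/77)·B_3 = (1240/77, -403/77).

(1240/77, -403/77)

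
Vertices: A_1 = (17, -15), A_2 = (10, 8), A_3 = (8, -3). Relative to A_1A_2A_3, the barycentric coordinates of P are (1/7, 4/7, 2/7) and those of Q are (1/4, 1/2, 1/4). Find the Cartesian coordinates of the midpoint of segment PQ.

(607/56, 15/28)

Barycentric coordinates of the midpoint are the average: (11/56, 15/28, 15/56).
Converting: (11/56)·A_1 + (15/28)·A_2 + (15/56)·A_3 = (607/56, 15/28).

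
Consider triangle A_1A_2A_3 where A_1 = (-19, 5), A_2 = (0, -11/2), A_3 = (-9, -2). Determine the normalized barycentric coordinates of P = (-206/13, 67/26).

(8/13, -1/13, 6/13)

Signed area of the reference triangle: [A_1A_2A_3] = ½·((-19)·(-11/2−(-2)) + 0·(-2−5) + (-9)·(5−(-11/2))) = ½·(133/2 + 0 − 189/2) = -14.
[PA_2A_3] = ½·((-206/13)·(-11/2−(-2)) + 0·(-2−(67/26)) + (-9)·(67/26−(-11/2))) = ½·(721/13 + 0 − 945/13) = -112/13, so the A_1-coordinate is (-112/13)/(-14) = 8/13.
[A_1PA_3] = ½·((-19)·(67/26−(-2)) + (-206/13)·(-2−5) + (-9)·(5−(67/26))) = ½·(-2261/26 + 1442/13 − 567/26) = 14/13, so the A_2-coordinate is -1/13.
[A_1A_2P] = ½·((-19)·(-11/2−(67/26)) + 0·(67/26−5) + (-206/13)·(5−(-11/2))) = ½·(1995/13 + 0 − 2163/13) = -84/13, so the A_3-coordinate is 6/13.
Check: 8/13 − 1/13 + 6/13 = 1.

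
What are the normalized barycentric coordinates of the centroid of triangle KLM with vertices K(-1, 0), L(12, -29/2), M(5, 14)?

(1/3, 1/3, 1/3)

The centroid is the average of the vertices, so each weight is 1/3.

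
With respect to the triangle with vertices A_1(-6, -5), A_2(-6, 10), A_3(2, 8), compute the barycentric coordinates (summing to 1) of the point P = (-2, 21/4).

(1/4, 1/4, 1/2)

Signed area of the reference triangle: [A_1A_2A_3] = ½·((-6)·(10−8) + (-6)·(8−(-5)) + 2·(-5−10)) = ½·(-12 − 78 − 30) = -60.
[PA_2A_3] = ½·((-2)·(10−8) + (-6)·(8−(21/4)) + 2·(21/4−10)) = ½·(-4 − 33/2 − 19/2) = -15, so the A_1-coordinate is (-15)/(-60) = 1/4.
[A_1PA_3] = ½·((-6)·(21/4−8) + (-2)·(8−(-5)) + 2·(-5−(21/4))) = ½·(33/2 − 26 − 41/2) = -15, so the A_2-coordinate is 1/4.
[A_1A_2P] = ½·((-6)·(10−(21/4)) + (-6)·(21/4−(-5)) + (-2)·(-5−10)) = ½·(-57/2 − 123/2 + 30) = -30, so the A_3-coordinate is 1/2.
Check: 1/4 + 1/4 + 1/2 = 1.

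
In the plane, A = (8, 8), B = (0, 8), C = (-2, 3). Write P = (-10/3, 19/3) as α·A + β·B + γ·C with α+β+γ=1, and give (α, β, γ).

Signed area of the reference triangle: [ABC] = ½·(8·(8−3) + 0·(3−8) + (-2)·(8−8)) = ½·(40 + 0 + 0) = 20.
[PBC] = ½·((-10/3)·(8−3) + 0·(3−(19/3)) + (-2)·(19/3−8)) = ½·(-50/3 + 0 + 10/3) = -20/3, so the A-coordinate is (-20/3)/20 = -1/3.
[APC] = ½·(8·(19/3−3) + (-10/3)·(3−8) + (-2)·(8−(19/3))) = ½·(80/3 + 50/3 − 10/3) = 20, so the B-coordinate is 1.
[ABP] = ½·(8·(8−(19/3)) + 0·(19/3−8) + (-10/3)·(8−8)) = ½·(40/3 + 0 + 0) = 20/3, so the C-coordinate is 1/3.

(-1/3, 1, 1/3)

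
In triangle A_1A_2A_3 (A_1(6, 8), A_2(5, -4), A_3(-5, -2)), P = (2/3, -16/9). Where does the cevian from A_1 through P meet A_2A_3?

(0, -3)

Barycentric coordinates of P with respect to A_1A_2A_3: (1/9, 4/9, 4/9).
On side A_2A_3 the A_1-coordinate is zero; dropping P's A_1-weight 1/9 and renormalizing the remaining 4/9 : 4/9 gives weights 1/2, 1/2 on A_2, A_3.
Q = (1/2)·(5, -4) + (1/2)·(-5, -2) = (0, -3).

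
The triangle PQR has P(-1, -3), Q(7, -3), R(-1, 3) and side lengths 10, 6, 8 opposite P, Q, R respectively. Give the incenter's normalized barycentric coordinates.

(5/12, 1/4, 1/3)

The incenter has barycentric coordinates proportional to the opposite side lengths: (10 : 6 : 8).
Normalizing by 10+6+8 = 24 gives (5/12, 1/4, 1/3).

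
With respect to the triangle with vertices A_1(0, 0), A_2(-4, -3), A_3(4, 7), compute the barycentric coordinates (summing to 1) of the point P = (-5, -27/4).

Signed area of the reference triangle: [A_1A_2A_3] = ½·(0·(-3−7) + (-4)·(7−0) + 4·(0−(-3))) = ½·(0 − 28 + 12) = -8.
[PA_2A_3] = ½·((-5)·(-3−7) + (-4)·(7−(-27/4)) + 4·(-27/4−(-3))) = ½·(50 − 55 − 15) = -10, so the A_1-coordinate is (-10)/(-8) = 5/4.
[A_1PA_3] = ½·(0·(-27/4−7) + (-5)·(7−0) + 4·(0−(-27/4))) = ½·(0 − 35 + 27) = -4, so the A_2-coordinate is 1/2.
[A_1A_2P] = ½·(0·(-3−(-27/4)) + (-4)·(-27/4−0) + (-5)·(0−(-3))) = ½·(0 + 27 − 15) = 6, so the A_3-coordinate is -3/4.
Check: 5/4 + 1/2 − 3/4 = 1.

(5/4, 1/2, -3/4)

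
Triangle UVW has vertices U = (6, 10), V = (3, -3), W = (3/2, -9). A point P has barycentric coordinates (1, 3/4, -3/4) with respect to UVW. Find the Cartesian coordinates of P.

(57/8, 29/2)

P = 1·U + (3/4)·V + (-3/4)·W.
x-coordinate: 1·6 + (3/4)·3 + (-3/4)·(3/2) = 57/8.
y-coordinate: 1·10 + (3/4)·(-3) + (-3/4)·(-9) = 29/2.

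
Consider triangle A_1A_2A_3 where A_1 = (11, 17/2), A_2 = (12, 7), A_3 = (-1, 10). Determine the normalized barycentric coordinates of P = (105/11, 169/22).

(1/11, 8/11, 2/11)

Signed area of the reference triangle: [A_1A_2A_3] = ½·(11·(7−10) + 12·(10−(17/2)) + (-1)·(17/2−7)) = ½·(-33 + 18 − 3/2) = -33/4.
[PA_2A_3] = ½·((105/11)·(7−10) + 12·(10−(169/22)) + (-1)·(169/22−7)) = ½·(-315/11 + 306/11 − 15/22) = -3/4, so the A_1-coordinate is (-3/4)/(-33/4) = 1/11.
[A_1PA_3] = ½·(11·(169/22−10) + (105/11)·(10−(17/2)) + (-1)·(17/2−(169/22))) = ½·(-51/2 + 315/22 − 9/11) = -6, so the A_2-coordinate is 8/11.
[A_1A_2P] = ½·(11·(7−(169/22)) + 12·(169/22−(17/2)) + (105/11)·(17/2−7)) = ½·(-15/2 − 108/11 + 315/22) = -3/2, so the A_3-coordinate is 2/11.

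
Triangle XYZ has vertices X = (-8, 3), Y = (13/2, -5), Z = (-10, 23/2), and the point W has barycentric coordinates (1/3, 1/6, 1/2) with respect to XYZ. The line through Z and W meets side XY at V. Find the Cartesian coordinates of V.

Line ZW meets XY where the Z-coordinate vanishes; zeroing W's Z-weight and renormalizing leaves X, Y-weights 1/3 : 1/6 → (2/3, 1/3).
So V = (2/3)·X + (1/3)·Y = (-19/6, 1/3).

(-19/6, 1/3)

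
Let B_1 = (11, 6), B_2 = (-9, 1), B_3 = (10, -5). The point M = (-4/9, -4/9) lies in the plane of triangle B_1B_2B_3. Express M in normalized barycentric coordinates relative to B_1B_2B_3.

Signed area of the reference triangle: [B_1B_2B_3] = ½·(11·(1−(-5)) + (-9)·(-5−6) + 10·(6−1)) = ½·(66 + 99 + 50) = 215/2.
[MB_2B_3] = ½·((-4/9)·(1−(-5)) + (-9)·(-5−(-4/9)) + 10·(-4/9−1)) = ½·(-8/3 + 41 − 130/9) = 215/18, so the B_1-coordinate is (215/18)/(215/2) = 1/9.
[B_1MB_3] = ½·(11·(-4/9−(-5)) + (-4/9)·(-5−6) + 10·(6−(-4/9))) = ½·(451/9 + 44/9 + 580/9) = 1075/18, so the B_2-coordinate is 5/9.
[B_1B_2M] = ½·(11·(1−(-4/9)) + (-9)·(-4/9−6) + (-4/9)·(6−1)) = ½·(143/9 + 58 − 20/9) = 215/6, so the B_3-coordinate is 1/3.
Check: 1/9 + 5/9 + 1/3 = 1.

(1/9, 5/9, 1/3)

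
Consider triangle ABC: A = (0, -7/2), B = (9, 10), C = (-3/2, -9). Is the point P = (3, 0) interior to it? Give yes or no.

Barycentric coordinates of P: (4/13, 5/13, 4/13).
The three coordinates are positive, positive, positive; a point is interior exactly when all three are positive.

yes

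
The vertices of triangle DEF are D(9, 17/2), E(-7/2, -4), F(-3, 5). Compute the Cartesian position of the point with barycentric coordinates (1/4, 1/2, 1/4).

G = (1/4)·D + (1/2)·E + (1/4)·F.
x-coordinate: (1/4)·9 + (1/2)·(-7/2) + (1/4)·(-3) = -1/4.
y-coordinate: (1/4)·(17/2) + (1/2)·(-4) + (1/4)·5 = 11/8.

(-1/4, 11/8)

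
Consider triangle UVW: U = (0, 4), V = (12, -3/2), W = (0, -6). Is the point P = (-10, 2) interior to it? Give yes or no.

no

Barycentric coordinates of P: (47/40, -5/6, 79/120).
The three coordinates are positive, negative, positive; a point is interior exactly when all three are positive.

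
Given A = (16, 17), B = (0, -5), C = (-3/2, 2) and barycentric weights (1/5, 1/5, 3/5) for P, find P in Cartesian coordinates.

P = (1/5)·A + (1/5)·B + (3/5)·C.
x-coordinate: (1/5)·16 + (1/5)·0 + (3/5)·(-3/2) = 23/10.
y-coordinate: (1/5)·17 + (1/5)·(-5) + (3/5)·2 = 18/5.

(23/10, 18/5)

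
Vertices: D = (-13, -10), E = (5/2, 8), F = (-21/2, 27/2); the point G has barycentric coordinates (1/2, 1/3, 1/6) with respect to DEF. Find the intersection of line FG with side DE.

Line FG meets DE where the F-coordinate vanishes; zeroing G's F-weight and renormalizing leaves D, E-weights 1/2 : 1/3 → (3/5, 2/5).
So H = (3/5)·D + (2/5)·E = (-34/5, -14/5).

(-34/5, -14/5)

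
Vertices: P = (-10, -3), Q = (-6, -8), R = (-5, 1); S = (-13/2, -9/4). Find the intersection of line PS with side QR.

Barycentric coordinates of S with respect to PQR: (1/4, 1/4, 1/2).
On side QR the P-coordinate is zero; dropping S's P-weight 1/4 and renormalizing the remaining 1/4 : 1/2 gives weights 1/3, 2/3 on Q, R.
T = (1/3)·(-6, -8) + (2/3)·(-5, 1) = (-16/3, -2).

(-16/3, -2)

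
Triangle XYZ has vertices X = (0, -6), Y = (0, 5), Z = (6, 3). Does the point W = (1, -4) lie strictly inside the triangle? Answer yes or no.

Barycentric coordinates of W: (26/33, 1/22, 1/6).
The three coordinates are positive, positive, positive; a point is interior exactly when all three are positive.

yes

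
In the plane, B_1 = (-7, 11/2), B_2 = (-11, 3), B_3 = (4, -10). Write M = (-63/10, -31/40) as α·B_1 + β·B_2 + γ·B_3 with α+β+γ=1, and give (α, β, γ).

Signed area of the reference triangle: [B_1B_2B_3] = ½·((-7)·(3−(-10)) + (-11)·(-10−(11/2)) + 4·(11/2−3)) = ½·(-91 + 341/2 + 10) = 179/4.
[MB_2B_3] = ½·((-63/10)·(3−(-10)) + (-11)·(-10−(-31/40)) + 4·(-31/40−3)) = ½·(-819/10 + 4059/40 − 151/10) = 179/80, so the B_1-coordinate is (179/80)/(179/4) = 1/20.
[B_1MB_3] = ½·((-7)·(-31/40−(-10)) + (-63/10)·(-10−(11/2)) + 4·(11/2−(-31/40))) = ½·(-2583/40 + 1953/20 + 251/10) = 2327/80, so the B_2-coordinate is 13/20.
[B_1B_2M] = ½·((-7)·(3−(-31/40)) + (-11)·(-31/40−(11/2)) + (-63/10)·(11/2−3)) = ½·(-1057/40 + 2761/40 − 63/4) = 537/40, so the B_3-coordinate is 3/10.

(1/20, 13/20, 3/10)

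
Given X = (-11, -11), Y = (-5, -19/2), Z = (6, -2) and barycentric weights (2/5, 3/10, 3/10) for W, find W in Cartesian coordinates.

W = (2/5)·X + (3/10)·Y + (3/10)·Z.
x-coordinate: (2/5)·(-11) + (3/10)·(-5) + (3/10)·6 = -41/10.
y-coordinate: (2/5)·(-11) + (3/10)·(-19/2) + (3/10)·(-2) = -157/20.

(-41/10, -157/20)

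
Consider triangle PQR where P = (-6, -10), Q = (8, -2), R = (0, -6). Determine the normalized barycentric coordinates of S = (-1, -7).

Signed area of the reference triangle: [PQR] = ½·((-6)·(-2−(-6)) + 8·(-6−(-10)) + 0·(-10−(-2))) = ½·(-24 + 32 + 0) = 4.
[SQR] = ½·((-1)·(-2−(-6)) + 8·(-6−(-7)) + 0·(-7−(-2))) = ½·(-4 + 8 + 0) = 2, so the P-coordinate is 2/4 = 1/2.
[PSR] = ½·((-6)·(-7−(-6)) + (-1)·(-6−(-10)) + 0·(-10−(-7))) = ½·(6 − 4 + 0) = 1, so the Q-coordinate is 1/4.
[PQS] = ½·((-6)·(-2−(-7)) + 8·(-7−(-10)) + (-1)·(-10−(-2))) = ½·(-30 + 24 + 8) = 1, so the R-coordinate is 1/4.
Check: 1/2 + 1/4 + 1/4 = 1.

(1/2, 1/4, 1/4)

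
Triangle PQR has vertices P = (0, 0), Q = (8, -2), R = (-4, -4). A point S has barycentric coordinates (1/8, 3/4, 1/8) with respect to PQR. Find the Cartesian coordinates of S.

S = (1/8)·P + (3/4)·Q + (1/8)·R.
x-coordinate: (1/8)·0 + (3/4)·8 + (1/8)·(-4) = 11/2.
y-coordinate: (1/8)·0 + (3/4)·(-2) + (1/8)·(-4) = -2.

(11/2, -2)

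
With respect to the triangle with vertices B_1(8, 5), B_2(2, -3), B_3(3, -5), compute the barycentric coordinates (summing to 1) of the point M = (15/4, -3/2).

(1/4, 1/2, 1/4)

Signed area of the reference triangle: [B_1B_2B_3] = ½·(8·(-3−(-5)) + 2·(-5−5) + 3·(5−(-3))) = ½·(16 − 20 + 24) = 10.
[MB_2B_3] = ½·((15/4)·(-3−(-5)) + 2·(-5−(-3/2)) + 3·(-3/2−(-3))) = ½·(15/2 − 7 + 9/2) = 5/2, so the B_1-coordinate is (5/2)/10 = 1/4.
[B_1MB_3] = ½·(8·(-3/2−(-5)) + (15/4)·(-5−5) + 3·(5−(-3/2))) = ½·(28 − 75/2 + 39/2) = 5, so the B_2-coordinate is 1/2.
[B_1B_2M] = ½·(8·(-3−(-3/2)) + 2·(-3/2−5) + (15/4)·(5−(-3))) = ½·(-12 − 13 + 30) = 5/2, so the B_3-coordinate is 1/4.
Check: 1/4 + 1/2 + 1/4 = 1.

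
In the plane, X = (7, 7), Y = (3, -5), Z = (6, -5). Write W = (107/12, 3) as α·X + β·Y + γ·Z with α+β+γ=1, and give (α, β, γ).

(2/3, -3/4, 13/12)

Signed area of the reference triangle: [XYZ] = ½·(7·(-5−(-5)) + 3·(-5−7) + 6·(7−(-5))) = ½·(0 − 36 + 72) = 18.
[WYZ] = ½·((107/12)·(-5−(-5)) + 3·(-5−3) + 6·(3−(-5))) = ½·(0 − 24 + 48) = 12, so the X-coordinate is 12/18 = 2/3.
[XWZ] = ½·(7·(3−(-5)) + (107/12)·(-5−7) + 6·(7−3)) = ½·(56 − 107 + 24) = -27/2, so the Y-coordinate is -3/4.
[XYW] = ½·(7·(-5−3) + 3·(3−7) + (107/12)·(7−(-5))) = ½·(-56 − 12 + 107) = 39/2, so the Z-coordinate is 13/12.
Check: 2/3 − 3/4 + 13/12 = 1.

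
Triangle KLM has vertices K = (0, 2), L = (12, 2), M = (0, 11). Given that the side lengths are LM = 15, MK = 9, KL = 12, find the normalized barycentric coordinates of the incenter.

The incenter has barycentric coordinates proportional to the opposite side lengths: (15 : 9 : 12).
Normalizing by 15+9+12 = 36 gives (5/12, 1/4, 1/3).

(5/12, 1/4, 1/3)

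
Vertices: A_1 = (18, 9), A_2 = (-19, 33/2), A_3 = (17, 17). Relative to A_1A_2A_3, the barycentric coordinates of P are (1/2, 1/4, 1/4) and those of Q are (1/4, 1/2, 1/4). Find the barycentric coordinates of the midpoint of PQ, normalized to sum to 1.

(3/8, 3/8, 1/4)

Since both coordinate triples sum to 1, the midpoint's barycentrics are the componentwise average.
(1/2+1/4)/2 = 3/8; similarly 3/8 and 1/4.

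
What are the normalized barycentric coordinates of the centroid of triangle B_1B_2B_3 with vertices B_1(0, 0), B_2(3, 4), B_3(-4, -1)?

(1/3, 1/3, 1/3)

The centroid is the average of the vertices, so each weight is 1/3.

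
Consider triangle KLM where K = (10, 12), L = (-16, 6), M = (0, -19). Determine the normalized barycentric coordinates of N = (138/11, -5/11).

(9/11, -3/11, 5/11)

Signed area of the reference triangle: [KLM] = ½·(10·(6−(-19)) + (-16)·(-19−12) + 0·(12−6)) = ½·(250 + 496 + 0) = 373.
[NLM] = ½·((138/11)·(6−(-19)) + (-16)·(-19−(-5/11)) + 0·(-5/11−6)) = ½·(3450/11 + 3264/11 + 0) = 3357/11, so the K-coordinate is (3357/11)/373 = 9/11.
[KNM] = ½·(10·(-5/11−(-19)) + (138/11)·(-19−12) + 0·(12−(-5/11))) = ½·(2040/11 − 4278/11 + 0) = -1119/11, so the L-coordinate is -3/11.
[KLN] = ½·(10·(6−(-5/11)) + (-16)·(-5/11−12) + (138/11)·(12−6)) = ½·(710/11 + 2192/11 + 828/11) = 1865/11, so the M-coordinate is 5/11.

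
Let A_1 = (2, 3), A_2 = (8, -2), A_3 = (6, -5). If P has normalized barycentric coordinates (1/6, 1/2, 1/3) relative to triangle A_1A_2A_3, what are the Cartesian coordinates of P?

(19/3, -13/6)

P = (1/6)·A_1 + (1/2)·A_2 + (1/3)·A_3.
x-coordinate: (1/6)·2 + (1/2)·8 + (1/3)·6 = 19/3.
y-coordinate: (1/6)·3 + (1/2)·(-2) + (1/3)·(-5) = -13/6.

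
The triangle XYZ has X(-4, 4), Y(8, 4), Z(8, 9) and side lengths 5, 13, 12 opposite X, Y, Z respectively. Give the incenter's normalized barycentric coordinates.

(1/6, 13/30, 2/5)

The incenter has barycentric coordinates proportional to the opposite side lengths: (5 : 13 : 12).
Normalizing by 5+13+12 = 30 gives (1/6, 13/30, 2/5).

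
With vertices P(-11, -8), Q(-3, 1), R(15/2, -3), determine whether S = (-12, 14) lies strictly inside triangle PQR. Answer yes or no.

no

Barycentric coordinates of S: (-201/253, 824/253, -370/253).
The three coordinates are negative, positive, negative; a point is interior exactly when all three are positive.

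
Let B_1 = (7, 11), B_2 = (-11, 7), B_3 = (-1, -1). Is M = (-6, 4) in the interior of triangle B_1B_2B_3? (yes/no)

Barycentric coordinates of M: (5/92, 25/46, 37/92).
The three coordinates are positive, positive, positive; a point is interior exactly when all three are positive.

yes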